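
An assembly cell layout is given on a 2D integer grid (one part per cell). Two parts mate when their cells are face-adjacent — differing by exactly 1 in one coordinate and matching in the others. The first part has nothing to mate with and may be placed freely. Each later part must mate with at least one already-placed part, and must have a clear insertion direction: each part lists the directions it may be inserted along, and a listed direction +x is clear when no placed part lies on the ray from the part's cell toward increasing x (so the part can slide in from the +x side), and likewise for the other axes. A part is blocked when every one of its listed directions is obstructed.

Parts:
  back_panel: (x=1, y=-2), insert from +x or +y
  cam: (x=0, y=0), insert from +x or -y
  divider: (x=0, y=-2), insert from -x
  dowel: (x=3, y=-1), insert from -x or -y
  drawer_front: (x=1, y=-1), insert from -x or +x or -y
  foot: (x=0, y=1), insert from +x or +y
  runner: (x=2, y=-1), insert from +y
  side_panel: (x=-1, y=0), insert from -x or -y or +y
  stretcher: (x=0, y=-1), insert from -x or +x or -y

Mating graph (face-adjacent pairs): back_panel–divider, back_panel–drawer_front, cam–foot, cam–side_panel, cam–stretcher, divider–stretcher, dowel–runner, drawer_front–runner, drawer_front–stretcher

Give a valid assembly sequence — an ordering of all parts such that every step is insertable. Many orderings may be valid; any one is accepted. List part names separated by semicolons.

1. divider@(0, -2) [-x clear] — {divider}
2. stretcher@(0, -1) [-x clear] — {divider, stretcher}
3. drawer_front@(1, -1) [+x clear] — {divider, drawer_front, stretcher}
4. runner@(2, -1) [+y clear] — {divider, drawer_front, runner, stretcher}
5. dowel@(3, -1) [-y clear] — {divider, dowel, drawer_front, runner, stretcher}
6. back_panel@(1, -2) [+x clear] — {back_panel, divider, dowel, drawer_front, runner, stretcher}
7. cam@(0, 0) [+x clear] — {back_panel, cam, divider, dowel, drawer_front, runner, stretcher}
8. side_panel@(-1, 0) [-x clear] — {back_panel, cam, divider, dowel, drawer_front, runner, side_panel, stretcher}
9. foot@(0, 1) [+x clear] — {back_panel, cam, divider, dowel, drawer_front, foot, runner, side_panel, stretcher}

divider; stretcher; drawer_front; runner; dowel; back_panel; cam; side_panel; foot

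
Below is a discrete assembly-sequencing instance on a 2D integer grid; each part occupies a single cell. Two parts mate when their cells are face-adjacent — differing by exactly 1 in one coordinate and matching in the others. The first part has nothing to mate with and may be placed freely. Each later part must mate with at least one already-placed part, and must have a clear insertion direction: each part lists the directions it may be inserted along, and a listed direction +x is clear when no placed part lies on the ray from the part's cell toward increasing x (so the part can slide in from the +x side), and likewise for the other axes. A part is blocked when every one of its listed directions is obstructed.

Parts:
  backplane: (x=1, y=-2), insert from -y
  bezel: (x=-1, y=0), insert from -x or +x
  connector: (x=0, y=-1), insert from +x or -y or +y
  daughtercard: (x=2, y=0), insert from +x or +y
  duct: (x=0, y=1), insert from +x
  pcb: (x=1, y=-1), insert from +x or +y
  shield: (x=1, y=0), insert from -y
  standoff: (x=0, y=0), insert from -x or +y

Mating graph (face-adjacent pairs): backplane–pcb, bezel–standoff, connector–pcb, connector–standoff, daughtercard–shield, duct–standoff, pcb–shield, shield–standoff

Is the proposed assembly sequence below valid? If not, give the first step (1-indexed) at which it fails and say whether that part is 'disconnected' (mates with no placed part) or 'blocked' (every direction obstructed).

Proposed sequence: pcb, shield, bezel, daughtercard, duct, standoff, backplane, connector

1. pcb@(1, -1) [+x clear] — {pcb}
2. shield@(1, 0) — -y all obstructed ⇒ blocked

Invalid at step 2 (blocked)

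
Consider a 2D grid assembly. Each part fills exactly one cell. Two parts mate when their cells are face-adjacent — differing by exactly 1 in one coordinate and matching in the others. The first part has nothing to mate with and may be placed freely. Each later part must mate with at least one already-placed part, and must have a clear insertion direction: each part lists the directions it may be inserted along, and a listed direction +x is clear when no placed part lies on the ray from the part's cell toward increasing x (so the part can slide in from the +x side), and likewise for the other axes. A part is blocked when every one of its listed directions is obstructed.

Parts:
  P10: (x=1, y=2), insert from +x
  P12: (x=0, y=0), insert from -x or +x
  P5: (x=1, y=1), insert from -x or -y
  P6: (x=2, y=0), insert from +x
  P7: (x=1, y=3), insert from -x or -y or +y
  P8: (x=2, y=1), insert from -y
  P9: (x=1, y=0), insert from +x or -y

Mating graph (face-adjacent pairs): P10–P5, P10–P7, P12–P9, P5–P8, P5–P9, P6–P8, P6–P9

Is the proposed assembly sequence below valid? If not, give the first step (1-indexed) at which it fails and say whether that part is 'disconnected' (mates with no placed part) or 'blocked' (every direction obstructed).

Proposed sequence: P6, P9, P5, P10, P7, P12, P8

Invalid at step 7 (blocked)

1. P6@(2, 0) [+x clear] — {P6}
2. P9@(1, 0) [-y clear] — {P6, P9}
3. P5@(1, 1) [-x clear] — {P5, P6, P9}
4. P10@(1, 2) [+x clear] — {P10, P5, P6, P9}
5. P7@(1, 3) [-x clear] — {P10, P5, P6, P7, P9}
6. P12@(0, 0) [-x clear] — {P10, P12, P5, P6, P7, P9}
7. P8@(2, 1) — -y all obstructed ⇒ blocked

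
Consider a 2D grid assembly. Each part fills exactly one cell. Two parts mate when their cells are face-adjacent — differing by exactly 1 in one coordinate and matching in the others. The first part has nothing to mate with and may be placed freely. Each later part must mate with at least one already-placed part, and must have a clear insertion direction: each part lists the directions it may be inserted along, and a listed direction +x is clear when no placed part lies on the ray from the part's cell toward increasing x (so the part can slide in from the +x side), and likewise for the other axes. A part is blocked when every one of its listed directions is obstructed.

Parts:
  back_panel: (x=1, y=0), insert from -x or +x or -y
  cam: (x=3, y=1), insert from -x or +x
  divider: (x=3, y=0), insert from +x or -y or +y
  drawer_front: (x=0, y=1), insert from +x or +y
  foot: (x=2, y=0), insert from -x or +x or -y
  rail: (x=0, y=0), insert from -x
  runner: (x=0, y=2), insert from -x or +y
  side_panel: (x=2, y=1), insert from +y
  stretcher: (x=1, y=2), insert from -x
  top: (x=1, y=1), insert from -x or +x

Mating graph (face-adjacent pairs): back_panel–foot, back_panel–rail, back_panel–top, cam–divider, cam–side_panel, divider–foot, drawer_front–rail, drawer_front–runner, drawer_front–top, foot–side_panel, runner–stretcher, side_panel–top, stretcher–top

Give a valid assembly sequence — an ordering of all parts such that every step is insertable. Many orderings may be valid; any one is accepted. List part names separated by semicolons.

rail; drawer_front; top; stretcher; runner; side_panel; cam; divider; foot; back_panel

1. rail@(0, 0) [-x clear] — {rail}
2. drawer_front@(0, 1) [+x clear] — {drawer_front, rail}
3. top@(1, 1) [+x clear] — {drawer_front, rail, top}
4. stretcher@(1, 2) [-x clear] — {drawer_front, rail, stretcher, top}
5. runner@(0, 2) [-x clear] — {drawer_front, rail, runner, stretcher, top}
6. side_panel@(2, 1) [+y clear] — {drawer_front, rail, runner, side_panel, stretcher, top}
7. cam@(3, 1) [+x clear] — {cam, drawer_front, rail, runner, side_panel, stretcher, top}
8. divider@(3, 0) [+x clear] — {cam, divider, drawer_front, rail, runner, side_panel, stretcher, top}
9. foot@(2, 0) [-y clear] — {cam, divider, drawer_front, foot, rail, runner, side_panel, stretcher, top}
10. back_panel@(1, 0) [-y clear] — {back_panel, cam, divider, drawer_front, foot, rail, runner, side_panel, stretcher, top}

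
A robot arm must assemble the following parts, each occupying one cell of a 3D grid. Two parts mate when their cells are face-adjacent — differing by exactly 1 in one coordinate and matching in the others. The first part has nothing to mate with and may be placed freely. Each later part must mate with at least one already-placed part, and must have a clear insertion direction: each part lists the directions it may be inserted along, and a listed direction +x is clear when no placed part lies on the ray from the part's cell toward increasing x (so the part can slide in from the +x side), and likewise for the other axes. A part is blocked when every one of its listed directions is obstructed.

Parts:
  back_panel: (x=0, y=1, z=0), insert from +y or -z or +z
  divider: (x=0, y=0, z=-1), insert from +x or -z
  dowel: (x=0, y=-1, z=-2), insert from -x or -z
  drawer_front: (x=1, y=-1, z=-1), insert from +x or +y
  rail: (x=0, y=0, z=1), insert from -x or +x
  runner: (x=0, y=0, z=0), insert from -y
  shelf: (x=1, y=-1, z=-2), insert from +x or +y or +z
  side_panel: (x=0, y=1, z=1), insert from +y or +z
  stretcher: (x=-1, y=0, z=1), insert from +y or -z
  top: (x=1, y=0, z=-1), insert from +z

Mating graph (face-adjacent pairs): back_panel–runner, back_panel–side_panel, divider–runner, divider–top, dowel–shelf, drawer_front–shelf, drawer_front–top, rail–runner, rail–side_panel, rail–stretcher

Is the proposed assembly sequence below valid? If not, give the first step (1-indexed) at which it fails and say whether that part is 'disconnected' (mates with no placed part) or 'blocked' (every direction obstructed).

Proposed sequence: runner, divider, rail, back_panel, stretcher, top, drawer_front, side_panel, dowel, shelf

Invalid at step 9 (disconnected)

1. runner@(0, 0, 0) [-y clear] — {runner}
2. divider@(0, 0, -1) [+x clear] — {divider, runner}
3. rail@(0, 0, 1) [-x clear] — {divider, rail, runner}
4. back_panel@(0, 1, 0) [+y clear] — {back_panel, divider, rail, runner}
5. stretcher@(-1, 0, 1) [+y clear] — {back_panel, divider, rail, runner, stretcher}
6. top@(1, 0, -1) [+z clear] — {back_panel, divider, rail, runner, stretcher, top}
7. drawer_front@(1, -1, -1) [+x clear] — {back_panel, divider, drawer_front, rail, runner, stretcher, top}
8. side_panel@(0, 1, 1) [+y clear] — {back_panel, divider, drawer_front, rail, runner, side_panel, stretcher, top}
9. dowel@(0, -1, -2) — no placed neighbour ⇒ disconnected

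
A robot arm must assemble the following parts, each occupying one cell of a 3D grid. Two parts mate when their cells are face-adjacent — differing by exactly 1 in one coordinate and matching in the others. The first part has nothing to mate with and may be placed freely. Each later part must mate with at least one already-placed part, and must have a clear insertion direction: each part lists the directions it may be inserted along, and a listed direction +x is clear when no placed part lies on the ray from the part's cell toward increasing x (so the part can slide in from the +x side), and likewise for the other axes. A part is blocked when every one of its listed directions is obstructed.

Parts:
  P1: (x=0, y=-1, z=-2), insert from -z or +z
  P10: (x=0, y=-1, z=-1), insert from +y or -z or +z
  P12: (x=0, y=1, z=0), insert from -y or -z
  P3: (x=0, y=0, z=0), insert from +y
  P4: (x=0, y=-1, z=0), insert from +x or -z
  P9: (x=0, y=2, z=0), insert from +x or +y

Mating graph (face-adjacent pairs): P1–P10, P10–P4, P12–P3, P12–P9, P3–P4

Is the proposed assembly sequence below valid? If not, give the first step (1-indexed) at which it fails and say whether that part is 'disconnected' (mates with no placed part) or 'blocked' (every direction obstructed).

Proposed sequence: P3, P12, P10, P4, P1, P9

1. P3@(0, 0, 0) [+y clear] — {P3}
2. P12@(0, 1, 0) [-z clear] — {P12, P3}
3. P10@(0, -1, -1) — no placed neighbour ⇒ disconnected

Invalid at step 3 (disconnected)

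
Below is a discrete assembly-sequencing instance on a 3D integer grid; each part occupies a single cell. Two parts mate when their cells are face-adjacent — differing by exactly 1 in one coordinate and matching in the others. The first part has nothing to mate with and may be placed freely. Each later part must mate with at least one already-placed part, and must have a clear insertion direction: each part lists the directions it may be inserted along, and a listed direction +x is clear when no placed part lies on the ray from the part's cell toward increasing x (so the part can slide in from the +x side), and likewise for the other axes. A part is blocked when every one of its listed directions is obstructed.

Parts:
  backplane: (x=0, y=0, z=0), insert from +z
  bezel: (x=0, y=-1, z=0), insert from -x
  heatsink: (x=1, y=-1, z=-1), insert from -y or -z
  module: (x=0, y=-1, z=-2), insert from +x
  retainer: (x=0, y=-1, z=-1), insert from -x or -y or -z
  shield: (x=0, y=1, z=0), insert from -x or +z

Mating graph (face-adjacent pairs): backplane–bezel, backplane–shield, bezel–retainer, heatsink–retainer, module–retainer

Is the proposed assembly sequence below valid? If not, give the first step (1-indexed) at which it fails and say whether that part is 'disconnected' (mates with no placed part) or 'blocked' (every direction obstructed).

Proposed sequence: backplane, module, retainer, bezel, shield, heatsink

1. backplane@(0, 0, 0) [+z clear] — {backplane}
2. module@(0, -1, -2) — no placed neighbour ⇒ disconnected

Invalid at step 2 (disconnected)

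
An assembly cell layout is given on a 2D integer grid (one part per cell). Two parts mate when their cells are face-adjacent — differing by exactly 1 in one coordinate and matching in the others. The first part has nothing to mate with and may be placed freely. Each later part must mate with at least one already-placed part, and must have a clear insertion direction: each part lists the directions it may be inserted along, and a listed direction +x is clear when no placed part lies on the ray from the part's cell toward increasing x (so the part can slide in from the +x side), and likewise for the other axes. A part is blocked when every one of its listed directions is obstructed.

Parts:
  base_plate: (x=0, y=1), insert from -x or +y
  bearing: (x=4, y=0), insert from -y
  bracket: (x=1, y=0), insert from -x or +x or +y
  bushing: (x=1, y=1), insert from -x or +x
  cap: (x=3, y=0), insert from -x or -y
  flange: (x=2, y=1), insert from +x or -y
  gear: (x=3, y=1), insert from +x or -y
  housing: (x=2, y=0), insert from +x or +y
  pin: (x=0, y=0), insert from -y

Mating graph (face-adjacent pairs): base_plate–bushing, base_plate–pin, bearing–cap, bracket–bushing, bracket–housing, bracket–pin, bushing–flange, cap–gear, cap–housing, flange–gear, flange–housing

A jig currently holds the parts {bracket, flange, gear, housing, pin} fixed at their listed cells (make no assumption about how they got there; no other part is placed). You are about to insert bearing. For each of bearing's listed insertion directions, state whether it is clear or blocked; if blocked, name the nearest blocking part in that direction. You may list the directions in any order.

-y: ray from bearing(4, 0) has no placed part ⇒ clear

-y: clear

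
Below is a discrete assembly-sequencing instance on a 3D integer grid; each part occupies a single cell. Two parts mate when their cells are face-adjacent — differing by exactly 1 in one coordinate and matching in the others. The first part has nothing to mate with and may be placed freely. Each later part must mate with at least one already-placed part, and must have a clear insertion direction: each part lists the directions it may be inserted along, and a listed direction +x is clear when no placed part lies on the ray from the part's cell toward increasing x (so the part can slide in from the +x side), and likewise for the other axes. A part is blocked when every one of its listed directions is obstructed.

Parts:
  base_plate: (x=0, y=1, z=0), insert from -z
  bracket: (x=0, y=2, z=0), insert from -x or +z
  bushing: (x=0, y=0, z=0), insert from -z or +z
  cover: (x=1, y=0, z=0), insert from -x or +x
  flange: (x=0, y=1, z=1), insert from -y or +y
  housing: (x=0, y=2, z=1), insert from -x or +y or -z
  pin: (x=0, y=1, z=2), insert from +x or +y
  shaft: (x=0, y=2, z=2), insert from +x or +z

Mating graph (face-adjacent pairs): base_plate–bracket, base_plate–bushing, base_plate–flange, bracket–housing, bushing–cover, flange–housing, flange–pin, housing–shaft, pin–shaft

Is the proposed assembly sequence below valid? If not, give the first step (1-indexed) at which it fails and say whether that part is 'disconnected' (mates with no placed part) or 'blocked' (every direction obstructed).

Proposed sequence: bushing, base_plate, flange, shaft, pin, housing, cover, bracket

Invalid at step 4 (disconnected)

1. bushing@(0, 0, 0) [-z clear] — {bushing}
2. base_plate@(0, 1, 0) [-z clear] — {base_plate, bushing}
3. flange@(0, 1, 1) [-y clear] — {base_plate, bushing, flange}
4. shaft@(0, 2, 2) — no placed neighbour ⇒ disconnected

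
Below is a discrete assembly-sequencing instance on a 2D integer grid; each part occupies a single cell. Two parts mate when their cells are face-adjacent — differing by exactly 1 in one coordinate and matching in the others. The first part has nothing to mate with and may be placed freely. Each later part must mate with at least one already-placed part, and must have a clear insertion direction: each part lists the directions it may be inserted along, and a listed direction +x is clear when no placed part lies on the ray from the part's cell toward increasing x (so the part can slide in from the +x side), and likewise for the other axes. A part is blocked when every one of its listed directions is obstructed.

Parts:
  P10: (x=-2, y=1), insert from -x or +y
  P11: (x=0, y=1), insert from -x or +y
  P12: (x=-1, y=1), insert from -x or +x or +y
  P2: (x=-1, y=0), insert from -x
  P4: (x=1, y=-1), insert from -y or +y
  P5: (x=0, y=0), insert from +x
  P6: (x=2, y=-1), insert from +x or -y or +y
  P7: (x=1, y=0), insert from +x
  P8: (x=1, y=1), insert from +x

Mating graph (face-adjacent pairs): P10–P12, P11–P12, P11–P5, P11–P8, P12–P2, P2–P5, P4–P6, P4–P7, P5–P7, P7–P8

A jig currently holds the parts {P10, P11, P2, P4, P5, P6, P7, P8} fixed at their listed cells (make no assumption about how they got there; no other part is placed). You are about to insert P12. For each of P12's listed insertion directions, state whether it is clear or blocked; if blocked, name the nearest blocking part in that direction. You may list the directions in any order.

-x: nearest on ray is P10@(-2, 1) ⇒ blocked
+x: nearest on ray is P11@(0, 1) ⇒ blocked
+y: ray from P12(-1, 1) has no placed part ⇒ clear

+x: blocked by P11; +y: clear; -x: blocked by P10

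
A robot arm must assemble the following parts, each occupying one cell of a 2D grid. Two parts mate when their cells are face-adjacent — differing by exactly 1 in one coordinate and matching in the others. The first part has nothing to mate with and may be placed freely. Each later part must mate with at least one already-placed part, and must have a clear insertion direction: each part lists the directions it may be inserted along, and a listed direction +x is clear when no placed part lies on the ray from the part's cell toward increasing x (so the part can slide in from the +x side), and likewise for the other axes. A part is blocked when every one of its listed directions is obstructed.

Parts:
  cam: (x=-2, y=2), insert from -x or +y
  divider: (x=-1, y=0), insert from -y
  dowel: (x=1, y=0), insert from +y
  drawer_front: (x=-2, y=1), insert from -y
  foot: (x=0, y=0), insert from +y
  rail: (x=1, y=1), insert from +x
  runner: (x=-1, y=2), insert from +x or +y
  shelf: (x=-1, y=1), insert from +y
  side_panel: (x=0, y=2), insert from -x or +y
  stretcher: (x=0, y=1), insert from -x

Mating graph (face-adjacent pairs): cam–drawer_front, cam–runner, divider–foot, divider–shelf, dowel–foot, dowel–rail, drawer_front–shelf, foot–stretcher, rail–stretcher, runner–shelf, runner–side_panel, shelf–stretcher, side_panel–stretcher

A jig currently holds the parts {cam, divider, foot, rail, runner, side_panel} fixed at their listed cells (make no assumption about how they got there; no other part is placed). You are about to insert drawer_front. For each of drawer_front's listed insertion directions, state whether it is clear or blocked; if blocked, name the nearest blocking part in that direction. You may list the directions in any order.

-y: ray from drawer_front(-2, 1) has no placed part ⇒ clear

-y: clear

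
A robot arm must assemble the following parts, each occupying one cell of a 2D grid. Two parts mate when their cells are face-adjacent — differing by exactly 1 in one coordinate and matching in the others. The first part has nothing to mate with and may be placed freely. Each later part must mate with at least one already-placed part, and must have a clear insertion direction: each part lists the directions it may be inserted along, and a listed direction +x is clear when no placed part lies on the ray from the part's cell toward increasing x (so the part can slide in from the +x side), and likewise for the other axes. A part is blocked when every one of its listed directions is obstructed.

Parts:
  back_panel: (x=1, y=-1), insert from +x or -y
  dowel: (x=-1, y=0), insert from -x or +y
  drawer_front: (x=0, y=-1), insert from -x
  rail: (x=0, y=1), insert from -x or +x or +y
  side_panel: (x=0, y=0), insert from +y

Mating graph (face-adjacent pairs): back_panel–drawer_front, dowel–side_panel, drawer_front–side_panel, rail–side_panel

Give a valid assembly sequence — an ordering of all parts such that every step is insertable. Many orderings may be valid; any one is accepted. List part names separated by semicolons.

1. dowel@(-1, 0) [-x clear] — {dowel}
2. side_panel@(0, 0) [+y clear] — {dowel, side_panel}
3. rail@(0, 1) [-x clear] — {dowel, rail, side_panel}
4. drawer_front@(0, -1) [-x clear] — {dowel, drawer_front, rail, side_panel}
5. back_panel@(1, -1) [+x clear] — {back_panel, dowel, drawer_front, rail, side_panel}

dowel; side_panel; rail; drawer_front; back_panel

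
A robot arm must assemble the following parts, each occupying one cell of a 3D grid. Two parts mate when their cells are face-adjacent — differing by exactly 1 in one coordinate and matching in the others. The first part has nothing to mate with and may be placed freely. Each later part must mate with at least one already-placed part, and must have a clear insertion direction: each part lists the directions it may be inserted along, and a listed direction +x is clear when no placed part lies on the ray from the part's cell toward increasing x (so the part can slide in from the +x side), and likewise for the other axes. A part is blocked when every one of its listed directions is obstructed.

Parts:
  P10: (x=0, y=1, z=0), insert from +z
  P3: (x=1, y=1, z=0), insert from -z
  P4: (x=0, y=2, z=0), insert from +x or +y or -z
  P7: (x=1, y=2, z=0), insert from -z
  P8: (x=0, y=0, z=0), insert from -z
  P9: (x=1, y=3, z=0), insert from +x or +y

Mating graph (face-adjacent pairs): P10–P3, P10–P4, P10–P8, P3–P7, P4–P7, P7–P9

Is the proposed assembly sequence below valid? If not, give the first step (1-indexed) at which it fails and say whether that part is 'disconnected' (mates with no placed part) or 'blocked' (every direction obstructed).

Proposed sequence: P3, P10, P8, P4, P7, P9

Valid

1. P3@(1, 1, 0) [-z clear] — {P3}
2. P10@(0, 1, 0) [+z clear] — {P10, P3}
3. P8@(0, 0, 0) [-z clear] — {P10, P3, P8}
4. P4@(0, 2, 0) [+x clear] — {P10, P3, P4, P8}
5. P7@(1, 2, 0) [-z clear] — {P10, P3, P4, P7, P8}
6. P9@(1, 3, 0) [+x clear] — {P10, P3, P4, P7, P8, P9}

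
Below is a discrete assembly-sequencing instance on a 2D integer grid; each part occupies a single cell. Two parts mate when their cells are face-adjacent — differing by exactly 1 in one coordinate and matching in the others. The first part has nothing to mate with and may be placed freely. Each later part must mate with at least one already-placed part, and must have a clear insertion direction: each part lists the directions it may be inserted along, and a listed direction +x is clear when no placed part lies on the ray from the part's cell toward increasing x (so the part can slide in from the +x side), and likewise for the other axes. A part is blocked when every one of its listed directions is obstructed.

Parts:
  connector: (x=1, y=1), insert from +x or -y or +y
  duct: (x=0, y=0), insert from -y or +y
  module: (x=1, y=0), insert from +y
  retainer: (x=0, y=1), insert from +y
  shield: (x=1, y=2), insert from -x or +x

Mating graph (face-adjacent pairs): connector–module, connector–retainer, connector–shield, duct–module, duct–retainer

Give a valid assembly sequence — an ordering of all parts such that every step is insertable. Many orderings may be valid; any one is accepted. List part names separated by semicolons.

retainer; duct; module; connector; shield

1. retainer@(0, 1) [+y clear] — {retainer}
2. duct@(0, 0) [-y clear] — {duct, retainer}
3. module@(1, 0) [+y clear] — {duct, module, retainer}
4. connector@(1, 1) [+x clear] — {connector, duct, module, retainer}
5. shield@(1, 2) [-x clear] — {connector, duct, module, retainer, shield}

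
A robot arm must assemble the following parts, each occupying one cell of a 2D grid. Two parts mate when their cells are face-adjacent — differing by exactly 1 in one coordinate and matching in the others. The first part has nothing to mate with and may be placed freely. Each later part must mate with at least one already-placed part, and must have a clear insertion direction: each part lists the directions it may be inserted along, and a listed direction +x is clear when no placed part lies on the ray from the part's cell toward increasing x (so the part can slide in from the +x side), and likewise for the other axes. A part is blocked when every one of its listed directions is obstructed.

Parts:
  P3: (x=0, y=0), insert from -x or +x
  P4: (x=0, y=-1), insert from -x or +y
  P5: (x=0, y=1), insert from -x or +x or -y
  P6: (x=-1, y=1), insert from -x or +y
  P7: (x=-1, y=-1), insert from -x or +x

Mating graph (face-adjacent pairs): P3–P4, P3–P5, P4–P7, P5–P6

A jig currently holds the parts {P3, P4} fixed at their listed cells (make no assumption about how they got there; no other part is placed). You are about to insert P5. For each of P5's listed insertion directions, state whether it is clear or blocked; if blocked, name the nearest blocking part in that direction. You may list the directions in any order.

-x: ray from P5(0, 1) has no placed part ⇒ clear
+x: ray from P5(0, 1) has no placed part ⇒ clear
-y: nearest on ray is P3@(0, 0) ⇒ blocked

+x: clear; -x: clear; -y: blocked by P3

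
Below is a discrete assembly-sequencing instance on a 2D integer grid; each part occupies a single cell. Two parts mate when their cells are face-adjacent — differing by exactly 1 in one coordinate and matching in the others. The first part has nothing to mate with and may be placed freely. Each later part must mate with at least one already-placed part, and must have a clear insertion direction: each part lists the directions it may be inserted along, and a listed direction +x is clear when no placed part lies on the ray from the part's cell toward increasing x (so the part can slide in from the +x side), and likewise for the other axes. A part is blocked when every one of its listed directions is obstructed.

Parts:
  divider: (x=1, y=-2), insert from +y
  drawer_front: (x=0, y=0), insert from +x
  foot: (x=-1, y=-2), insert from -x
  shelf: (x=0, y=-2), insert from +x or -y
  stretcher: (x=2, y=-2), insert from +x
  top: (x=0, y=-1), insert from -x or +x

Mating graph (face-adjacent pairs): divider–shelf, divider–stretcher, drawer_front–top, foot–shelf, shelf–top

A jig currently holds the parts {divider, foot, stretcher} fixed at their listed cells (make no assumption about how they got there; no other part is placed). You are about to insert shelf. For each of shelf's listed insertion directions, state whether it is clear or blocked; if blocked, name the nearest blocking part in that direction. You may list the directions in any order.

+x: nearest on ray is divider@(1, -2) ⇒ blocked
-y: ray from shelf(0, -2) has no placed part ⇒ clear

+x: blocked by divider; -y: clear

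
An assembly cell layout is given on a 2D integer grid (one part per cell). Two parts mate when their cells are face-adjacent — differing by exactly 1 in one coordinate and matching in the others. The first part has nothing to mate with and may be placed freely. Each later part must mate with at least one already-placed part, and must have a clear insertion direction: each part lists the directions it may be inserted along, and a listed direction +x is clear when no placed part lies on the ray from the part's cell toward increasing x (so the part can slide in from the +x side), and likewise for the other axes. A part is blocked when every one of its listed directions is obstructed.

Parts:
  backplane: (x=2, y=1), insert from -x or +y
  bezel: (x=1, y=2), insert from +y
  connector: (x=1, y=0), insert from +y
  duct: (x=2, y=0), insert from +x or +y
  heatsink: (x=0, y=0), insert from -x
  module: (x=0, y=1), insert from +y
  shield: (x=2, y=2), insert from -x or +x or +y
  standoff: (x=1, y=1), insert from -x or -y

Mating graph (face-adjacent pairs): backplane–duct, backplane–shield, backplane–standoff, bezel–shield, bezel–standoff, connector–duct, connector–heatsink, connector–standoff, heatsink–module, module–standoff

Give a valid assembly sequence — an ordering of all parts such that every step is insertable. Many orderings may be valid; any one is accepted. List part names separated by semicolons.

1. heatsink@(0, 0) [-x clear] — {heatsink}
2. connector@(1, 0) [+y clear] — {connector, heatsink}
3. duct@(2, 0) [+x clear] — {connector, duct, heatsink}
4. standoff@(1, 1) [-x clear] — {connector, duct, heatsink, standoff}
5. bezel@(1, 2) [+y clear] — {bezel, connector, duct, heatsink, standoff}
6. backplane@(2, 1) [+y clear] — {backplane, bezel, connector, duct, heatsink, standoff}
7. shield@(2, 2) [+x clear] — {backplane, bezel, connector, duct, heatsink, shield, standoff}
8. module@(0, 1) [+y clear] — {backplane, bezel, connector, duct, heatsink, module, shield, standoff}

heatsink; connector; duct; standoff; bezel; backplane; shield; module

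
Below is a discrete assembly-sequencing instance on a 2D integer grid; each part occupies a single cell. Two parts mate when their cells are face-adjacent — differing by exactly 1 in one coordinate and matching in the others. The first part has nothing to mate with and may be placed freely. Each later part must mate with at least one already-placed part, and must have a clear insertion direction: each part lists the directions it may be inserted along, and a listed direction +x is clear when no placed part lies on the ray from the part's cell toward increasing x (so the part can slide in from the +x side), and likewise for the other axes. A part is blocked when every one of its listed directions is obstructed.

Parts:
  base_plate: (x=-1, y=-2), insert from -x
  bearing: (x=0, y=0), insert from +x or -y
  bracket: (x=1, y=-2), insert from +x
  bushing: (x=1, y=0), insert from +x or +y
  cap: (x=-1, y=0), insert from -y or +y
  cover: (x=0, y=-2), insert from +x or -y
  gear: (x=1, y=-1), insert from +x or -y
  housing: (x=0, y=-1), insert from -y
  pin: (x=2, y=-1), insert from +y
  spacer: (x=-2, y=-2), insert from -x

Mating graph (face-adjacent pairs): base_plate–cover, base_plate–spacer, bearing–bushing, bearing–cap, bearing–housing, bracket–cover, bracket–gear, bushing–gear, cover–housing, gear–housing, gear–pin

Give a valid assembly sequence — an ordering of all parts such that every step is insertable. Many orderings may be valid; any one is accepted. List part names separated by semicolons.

bushing; gear; bracket; pin; bearing; housing; cover; cap; base_plate; spacer

1. bushing@(1, 0) [+x clear] — {bushing}
2. gear@(1, -1) [+x clear] — {bushing, gear}
3. bracket@(1, -2) [+x clear] — {bracket, bushing, gear}
4. pin@(2, -1) [+y clear] — {bracket, bushing, gear, pin}
5. bearing@(0, 0) [-y clear] — {bearing, bracket, bushing, gear, pin}
6. housing@(0, -1) [-y clear] — {bearing, bracket, bushing, gear, housing, pin}
7. cover@(0, -2) [-y clear] — {bearing, bracket, bushing, cover, gear, housing, pin}
8. cap@(-1, 0) [-y clear] — {bearing, bracket, bushing, cap, cover, gear, housing, pin}
9. base_plate@(-1, -2) [-x clear] — {base_plate, bearing, bracket, bushing, cap, cover, gear, housing, pin}
10. spacer@(-2, -2) [-x clear] — {base_plate, bearing, bracket, bushing, cap, cover, gear, housing, pin, spacer}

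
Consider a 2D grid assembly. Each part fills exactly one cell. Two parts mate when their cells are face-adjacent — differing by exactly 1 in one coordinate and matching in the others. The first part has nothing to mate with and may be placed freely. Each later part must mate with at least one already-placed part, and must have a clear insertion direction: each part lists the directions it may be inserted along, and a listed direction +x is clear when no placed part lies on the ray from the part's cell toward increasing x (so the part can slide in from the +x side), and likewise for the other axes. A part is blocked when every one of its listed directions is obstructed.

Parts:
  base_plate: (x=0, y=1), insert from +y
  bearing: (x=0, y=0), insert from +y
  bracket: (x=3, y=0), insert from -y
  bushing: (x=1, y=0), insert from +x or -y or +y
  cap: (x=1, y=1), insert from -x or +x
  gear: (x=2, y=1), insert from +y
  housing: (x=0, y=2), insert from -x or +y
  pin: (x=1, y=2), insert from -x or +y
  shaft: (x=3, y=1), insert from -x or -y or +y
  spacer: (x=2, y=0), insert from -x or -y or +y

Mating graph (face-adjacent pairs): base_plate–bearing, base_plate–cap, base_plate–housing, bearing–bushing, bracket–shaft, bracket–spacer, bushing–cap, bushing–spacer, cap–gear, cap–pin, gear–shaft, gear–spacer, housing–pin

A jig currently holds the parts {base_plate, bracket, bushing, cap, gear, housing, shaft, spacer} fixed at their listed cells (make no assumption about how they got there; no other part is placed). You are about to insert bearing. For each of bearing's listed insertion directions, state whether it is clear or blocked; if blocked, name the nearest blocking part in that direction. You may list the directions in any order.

+y: nearest on ray is base_plate@(0, 1) ⇒ blocked

+y: blocked by base_plate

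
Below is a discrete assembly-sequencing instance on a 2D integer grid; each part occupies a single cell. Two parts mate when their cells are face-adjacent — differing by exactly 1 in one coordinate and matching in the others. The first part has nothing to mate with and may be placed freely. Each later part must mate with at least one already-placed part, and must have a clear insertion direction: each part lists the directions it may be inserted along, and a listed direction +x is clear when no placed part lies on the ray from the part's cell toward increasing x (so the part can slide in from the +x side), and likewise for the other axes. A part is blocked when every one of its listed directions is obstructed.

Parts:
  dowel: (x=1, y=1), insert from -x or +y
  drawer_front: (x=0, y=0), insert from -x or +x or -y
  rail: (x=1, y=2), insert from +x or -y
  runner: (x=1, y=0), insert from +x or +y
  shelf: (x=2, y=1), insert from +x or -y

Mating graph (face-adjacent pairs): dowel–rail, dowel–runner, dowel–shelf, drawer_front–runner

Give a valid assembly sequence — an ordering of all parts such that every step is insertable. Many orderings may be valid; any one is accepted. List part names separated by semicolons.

1. dowel@(1, 1) [-x clear] — {dowel}
2. rail@(1, 2) [+x clear] — {dowel, rail}
3. runner@(1, 0) [+x clear] — {dowel, rail, runner}
4. drawer_front@(0, 0) [-x clear] — {dowel, drawer_front, rail, runner}
5. shelf@(2, 1) [+x clear] — {dowel, drawer_front, rail, runner, shelf}

dowel; rail; runner; drawer_front; shelf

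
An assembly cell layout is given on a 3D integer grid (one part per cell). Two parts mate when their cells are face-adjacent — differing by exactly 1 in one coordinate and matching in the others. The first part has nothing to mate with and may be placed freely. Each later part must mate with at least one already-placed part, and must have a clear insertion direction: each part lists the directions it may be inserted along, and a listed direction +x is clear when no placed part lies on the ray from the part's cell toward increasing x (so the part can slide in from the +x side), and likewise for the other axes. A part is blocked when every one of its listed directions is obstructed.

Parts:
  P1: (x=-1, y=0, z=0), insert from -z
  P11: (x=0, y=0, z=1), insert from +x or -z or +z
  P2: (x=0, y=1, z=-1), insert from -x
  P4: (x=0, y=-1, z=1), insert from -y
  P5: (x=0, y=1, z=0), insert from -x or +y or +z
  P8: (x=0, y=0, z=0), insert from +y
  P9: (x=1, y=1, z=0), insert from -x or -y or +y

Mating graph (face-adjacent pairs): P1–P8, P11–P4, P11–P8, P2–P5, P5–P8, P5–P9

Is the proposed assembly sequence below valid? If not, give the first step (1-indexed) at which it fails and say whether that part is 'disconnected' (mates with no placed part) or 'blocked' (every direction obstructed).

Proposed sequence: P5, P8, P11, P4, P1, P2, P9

Invalid at step 2 (blocked)

1. P5@(0, 1, 0) [-x clear] — {P5}
2. P8@(0, 0, 0) — +y all obstructed ⇒ blocked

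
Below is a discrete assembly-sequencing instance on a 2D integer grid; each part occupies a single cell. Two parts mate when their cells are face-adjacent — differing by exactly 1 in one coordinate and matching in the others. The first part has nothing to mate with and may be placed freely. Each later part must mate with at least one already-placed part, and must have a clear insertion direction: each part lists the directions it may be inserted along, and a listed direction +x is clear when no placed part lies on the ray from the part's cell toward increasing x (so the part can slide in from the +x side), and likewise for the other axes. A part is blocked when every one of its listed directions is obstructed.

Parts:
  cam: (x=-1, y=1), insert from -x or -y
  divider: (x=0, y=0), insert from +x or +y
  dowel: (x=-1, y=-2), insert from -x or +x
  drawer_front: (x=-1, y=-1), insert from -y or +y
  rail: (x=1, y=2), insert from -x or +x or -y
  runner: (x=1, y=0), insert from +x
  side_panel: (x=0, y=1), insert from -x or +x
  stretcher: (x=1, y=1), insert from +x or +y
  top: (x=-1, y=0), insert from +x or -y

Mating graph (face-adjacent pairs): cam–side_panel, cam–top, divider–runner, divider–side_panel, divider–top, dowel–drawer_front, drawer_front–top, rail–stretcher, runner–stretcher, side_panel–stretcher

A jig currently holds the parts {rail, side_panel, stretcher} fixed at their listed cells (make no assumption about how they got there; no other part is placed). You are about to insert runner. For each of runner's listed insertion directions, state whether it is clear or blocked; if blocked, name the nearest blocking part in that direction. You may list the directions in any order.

+x: ray from runner(1, 0) has no placed part ⇒ clear

+x: clear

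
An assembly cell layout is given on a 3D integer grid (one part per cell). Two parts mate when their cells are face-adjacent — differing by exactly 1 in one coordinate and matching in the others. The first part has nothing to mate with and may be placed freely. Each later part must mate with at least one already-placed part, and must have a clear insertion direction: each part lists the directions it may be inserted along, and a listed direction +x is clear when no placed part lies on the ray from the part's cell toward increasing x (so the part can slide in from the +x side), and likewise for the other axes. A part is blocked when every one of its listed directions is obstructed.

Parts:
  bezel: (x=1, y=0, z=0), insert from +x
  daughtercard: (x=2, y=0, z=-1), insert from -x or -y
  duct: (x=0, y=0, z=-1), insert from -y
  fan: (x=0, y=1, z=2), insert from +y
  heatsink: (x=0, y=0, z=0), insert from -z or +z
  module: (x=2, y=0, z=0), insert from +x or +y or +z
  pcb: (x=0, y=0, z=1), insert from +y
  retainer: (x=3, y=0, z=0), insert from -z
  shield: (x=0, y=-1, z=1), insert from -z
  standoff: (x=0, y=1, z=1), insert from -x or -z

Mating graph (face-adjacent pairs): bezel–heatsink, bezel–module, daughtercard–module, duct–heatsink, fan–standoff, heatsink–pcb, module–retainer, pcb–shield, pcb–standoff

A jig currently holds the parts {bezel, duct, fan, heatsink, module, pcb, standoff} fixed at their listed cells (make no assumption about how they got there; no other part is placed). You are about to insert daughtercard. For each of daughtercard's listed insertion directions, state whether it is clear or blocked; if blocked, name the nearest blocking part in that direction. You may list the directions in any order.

-x: nearest on ray is duct@(0, 0, -1) ⇒ blocked
-y: ray from daughtercard(2, 0, -1) has no placed part ⇒ clear

-x: blocked by duct; -y: clear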